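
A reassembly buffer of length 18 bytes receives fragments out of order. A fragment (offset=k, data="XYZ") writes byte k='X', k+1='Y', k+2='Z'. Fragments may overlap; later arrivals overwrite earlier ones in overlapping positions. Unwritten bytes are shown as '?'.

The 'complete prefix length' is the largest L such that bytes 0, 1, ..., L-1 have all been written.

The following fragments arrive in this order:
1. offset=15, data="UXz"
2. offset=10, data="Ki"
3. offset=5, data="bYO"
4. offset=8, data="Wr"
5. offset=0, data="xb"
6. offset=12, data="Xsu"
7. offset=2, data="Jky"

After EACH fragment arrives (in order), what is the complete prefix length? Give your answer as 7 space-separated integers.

Answer: 0 0 0 0 2 2 18

Derivation:
Fragment 1: offset=15 data="UXz" -> buffer=???????????????UXz -> prefix_len=0
Fragment 2: offset=10 data="Ki" -> buffer=??????????Ki???UXz -> prefix_len=0
Fragment 3: offset=5 data="bYO" -> buffer=?????bYO??Ki???UXz -> prefix_len=0
Fragment 4: offset=8 data="Wr" -> buffer=?????bYOWrKi???UXz -> prefix_len=0
Fragment 5: offset=0 data="xb" -> buffer=xb???bYOWrKi???UXz -> prefix_len=2
Fragment 6: offset=12 data="Xsu" -> buffer=xb???bYOWrKiXsuUXz -> prefix_len=2
Fragment 7: offset=2 data="Jky" -> buffer=xbJkybYOWrKiXsuUXz -> prefix_len=18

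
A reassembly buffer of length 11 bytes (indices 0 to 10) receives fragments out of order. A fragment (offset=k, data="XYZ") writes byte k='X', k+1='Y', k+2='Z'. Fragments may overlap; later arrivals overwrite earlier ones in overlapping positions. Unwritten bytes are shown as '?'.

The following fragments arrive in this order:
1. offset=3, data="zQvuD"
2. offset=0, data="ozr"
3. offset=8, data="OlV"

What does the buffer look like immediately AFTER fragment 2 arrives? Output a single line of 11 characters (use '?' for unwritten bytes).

Fragment 1: offset=3 data="zQvuD" -> buffer=???zQvuD???
Fragment 2: offset=0 data="ozr" -> buffer=ozrzQvuD???

Answer: ozrzQvuD???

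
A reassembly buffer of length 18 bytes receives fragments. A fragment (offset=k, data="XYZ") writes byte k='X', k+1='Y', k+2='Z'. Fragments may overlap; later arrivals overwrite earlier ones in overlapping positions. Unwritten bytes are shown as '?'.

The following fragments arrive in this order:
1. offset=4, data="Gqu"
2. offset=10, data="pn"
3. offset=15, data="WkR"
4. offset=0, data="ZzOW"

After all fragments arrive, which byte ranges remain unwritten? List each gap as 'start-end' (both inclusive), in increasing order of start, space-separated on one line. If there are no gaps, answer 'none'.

Answer: 7-9 12-14

Derivation:
Fragment 1: offset=4 len=3
Fragment 2: offset=10 len=2
Fragment 3: offset=15 len=3
Fragment 4: offset=0 len=4
Gaps: 7-9 12-14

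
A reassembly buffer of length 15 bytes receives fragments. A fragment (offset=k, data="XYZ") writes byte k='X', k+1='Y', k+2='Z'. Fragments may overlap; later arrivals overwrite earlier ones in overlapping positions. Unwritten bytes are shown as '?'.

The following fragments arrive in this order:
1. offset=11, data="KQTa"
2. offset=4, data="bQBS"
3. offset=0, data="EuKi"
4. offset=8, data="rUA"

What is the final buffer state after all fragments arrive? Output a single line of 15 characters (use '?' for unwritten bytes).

Answer: EuKibQBSrUAKQTa

Derivation:
Fragment 1: offset=11 data="KQTa" -> buffer=???????????KQTa
Fragment 2: offset=4 data="bQBS" -> buffer=????bQBS???KQTa
Fragment 3: offset=0 data="EuKi" -> buffer=EuKibQBS???KQTa
Fragment 4: offset=8 data="rUA" -> buffer=EuKibQBSrUAKQTa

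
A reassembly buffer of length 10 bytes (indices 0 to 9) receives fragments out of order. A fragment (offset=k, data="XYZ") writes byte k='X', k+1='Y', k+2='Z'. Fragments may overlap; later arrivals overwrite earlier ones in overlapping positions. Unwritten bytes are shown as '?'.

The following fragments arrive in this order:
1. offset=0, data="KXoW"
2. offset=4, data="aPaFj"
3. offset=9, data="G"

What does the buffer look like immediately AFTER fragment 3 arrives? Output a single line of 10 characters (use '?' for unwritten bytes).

Answer: KXoWaPaFjG

Derivation:
Fragment 1: offset=0 data="KXoW" -> buffer=KXoW??????
Fragment 2: offset=4 data="aPaFj" -> buffer=KXoWaPaFj?
Fragment 3: offset=9 data="G" -> buffer=KXoWaPaFjG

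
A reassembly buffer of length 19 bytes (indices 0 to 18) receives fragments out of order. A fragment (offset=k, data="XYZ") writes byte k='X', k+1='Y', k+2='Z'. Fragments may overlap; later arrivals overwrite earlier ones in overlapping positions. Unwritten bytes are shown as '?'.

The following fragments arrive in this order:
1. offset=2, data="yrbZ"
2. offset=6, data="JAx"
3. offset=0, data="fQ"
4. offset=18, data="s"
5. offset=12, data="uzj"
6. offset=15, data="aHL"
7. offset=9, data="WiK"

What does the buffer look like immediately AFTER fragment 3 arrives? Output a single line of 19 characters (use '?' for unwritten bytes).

Answer: fQyrbZJAx??????????

Derivation:
Fragment 1: offset=2 data="yrbZ" -> buffer=??yrbZ?????????????
Fragment 2: offset=6 data="JAx" -> buffer=??yrbZJAx??????????
Fragment 3: offset=0 data="fQ" -> buffer=fQyrbZJAx??????????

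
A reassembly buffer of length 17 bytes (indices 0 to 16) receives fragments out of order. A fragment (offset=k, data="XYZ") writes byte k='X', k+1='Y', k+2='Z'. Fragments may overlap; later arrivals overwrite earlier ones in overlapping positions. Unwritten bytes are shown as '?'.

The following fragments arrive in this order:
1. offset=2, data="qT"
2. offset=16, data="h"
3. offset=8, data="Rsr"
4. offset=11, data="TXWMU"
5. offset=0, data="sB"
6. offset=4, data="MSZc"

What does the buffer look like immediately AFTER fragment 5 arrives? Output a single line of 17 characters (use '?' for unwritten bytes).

Answer: sBqT????RsrTXWMUh

Derivation:
Fragment 1: offset=2 data="qT" -> buffer=??qT?????????????
Fragment 2: offset=16 data="h" -> buffer=??qT????????????h
Fragment 3: offset=8 data="Rsr" -> buffer=??qT????Rsr?????h
Fragment 4: offset=11 data="TXWMU" -> buffer=??qT????RsrTXWMUh
Fragment 5: offset=0 data="sB" -> buffer=sBqT????RsrTXWMUh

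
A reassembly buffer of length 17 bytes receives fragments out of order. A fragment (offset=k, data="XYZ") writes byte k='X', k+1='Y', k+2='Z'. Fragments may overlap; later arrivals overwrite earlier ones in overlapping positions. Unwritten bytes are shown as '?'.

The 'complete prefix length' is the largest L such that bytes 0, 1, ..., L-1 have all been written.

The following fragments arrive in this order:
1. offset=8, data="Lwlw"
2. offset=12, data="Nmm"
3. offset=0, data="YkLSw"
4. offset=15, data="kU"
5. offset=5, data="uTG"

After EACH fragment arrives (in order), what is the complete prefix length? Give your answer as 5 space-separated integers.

Fragment 1: offset=8 data="Lwlw" -> buffer=????????Lwlw????? -> prefix_len=0
Fragment 2: offset=12 data="Nmm" -> buffer=????????LwlwNmm?? -> prefix_len=0
Fragment 3: offset=0 data="YkLSw" -> buffer=YkLSw???LwlwNmm?? -> prefix_len=5
Fragment 4: offset=15 data="kU" -> buffer=YkLSw???LwlwNmmkU -> prefix_len=5
Fragment 5: offset=5 data="uTG" -> buffer=YkLSwuTGLwlwNmmkU -> prefix_len=17

Answer: 0 0 5 5 17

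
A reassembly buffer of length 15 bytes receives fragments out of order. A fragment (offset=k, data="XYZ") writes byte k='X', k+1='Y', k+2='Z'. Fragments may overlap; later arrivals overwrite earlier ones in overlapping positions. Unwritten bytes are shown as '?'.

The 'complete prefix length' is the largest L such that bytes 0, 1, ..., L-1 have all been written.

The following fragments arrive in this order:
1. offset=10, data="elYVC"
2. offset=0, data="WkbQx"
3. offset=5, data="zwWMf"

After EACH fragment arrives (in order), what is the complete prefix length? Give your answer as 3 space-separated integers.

Answer: 0 5 15

Derivation:
Fragment 1: offset=10 data="elYVC" -> buffer=??????????elYVC -> prefix_len=0
Fragment 2: offset=0 data="WkbQx" -> buffer=WkbQx?????elYVC -> prefix_len=5
Fragment 3: offset=5 data="zwWMf" -> buffer=WkbQxzwWMfelYVC -> prefix_len=15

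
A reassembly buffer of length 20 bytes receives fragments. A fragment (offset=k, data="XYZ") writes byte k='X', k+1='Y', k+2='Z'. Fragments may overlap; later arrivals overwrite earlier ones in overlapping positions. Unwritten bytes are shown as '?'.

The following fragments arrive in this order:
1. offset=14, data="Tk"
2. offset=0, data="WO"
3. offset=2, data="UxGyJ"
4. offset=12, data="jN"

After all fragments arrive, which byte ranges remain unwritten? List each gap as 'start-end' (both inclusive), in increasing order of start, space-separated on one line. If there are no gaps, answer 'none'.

Answer: 7-11 16-19

Derivation:
Fragment 1: offset=14 len=2
Fragment 2: offset=0 len=2
Fragment 3: offset=2 len=5
Fragment 4: offset=12 len=2
Gaps: 7-11 16-19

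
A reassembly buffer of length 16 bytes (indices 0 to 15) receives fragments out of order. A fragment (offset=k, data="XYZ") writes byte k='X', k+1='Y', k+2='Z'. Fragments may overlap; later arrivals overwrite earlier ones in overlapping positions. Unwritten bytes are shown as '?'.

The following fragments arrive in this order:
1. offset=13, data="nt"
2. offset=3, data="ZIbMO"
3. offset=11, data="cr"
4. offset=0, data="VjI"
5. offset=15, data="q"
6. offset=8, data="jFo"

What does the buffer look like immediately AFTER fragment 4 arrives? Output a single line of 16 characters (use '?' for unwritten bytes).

Answer: VjIZIbMO???crnt?

Derivation:
Fragment 1: offset=13 data="nt" -> buffer=?????????????nt?
Fragment 2: offset=3 data="ZIbMO" -> buffer=???ZIbMO?????nt?
Fragment 3: offset=11 data="cr" -> buffer=???ZIbMO???crnt?
Fragment 4: offset=0 data="VjI" -> buffer=VjIZIbMO???crnt?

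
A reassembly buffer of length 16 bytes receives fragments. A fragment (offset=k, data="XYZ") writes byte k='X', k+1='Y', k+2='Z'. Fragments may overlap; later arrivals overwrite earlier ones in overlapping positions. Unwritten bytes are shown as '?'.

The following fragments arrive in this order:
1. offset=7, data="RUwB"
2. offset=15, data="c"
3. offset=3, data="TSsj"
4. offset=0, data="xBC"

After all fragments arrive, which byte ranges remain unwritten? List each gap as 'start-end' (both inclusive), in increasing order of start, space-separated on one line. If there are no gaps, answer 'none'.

Fragment 1: offset=7 len=4
Fragment 2: offset=15 len=1
Fragment 3: offset=3 len=4
Fragment 4: offset=0 len=3
Gaps: 11-14

Answer: 11-14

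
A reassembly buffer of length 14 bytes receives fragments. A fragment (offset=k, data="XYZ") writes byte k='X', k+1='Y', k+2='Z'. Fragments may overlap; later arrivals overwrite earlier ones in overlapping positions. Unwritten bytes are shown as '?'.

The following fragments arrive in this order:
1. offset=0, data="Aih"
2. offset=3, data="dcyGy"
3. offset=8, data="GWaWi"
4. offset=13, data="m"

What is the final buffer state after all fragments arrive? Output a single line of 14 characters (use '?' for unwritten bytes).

Fragment 1: offset=0 data="Aih" -> buffer=Aih???????????
Fragment 2: offset=3 data="dcyGy" -> buffer=AihdcyGy??????
Fragment 3: offset=8 data="GWaWi" -> buffer=AihdcyGyGWaWi?
Fragment 4: offset=13 data="m" -> buffer=AihdcyGyGWaWim

Answer: AihdcyGyGWaWim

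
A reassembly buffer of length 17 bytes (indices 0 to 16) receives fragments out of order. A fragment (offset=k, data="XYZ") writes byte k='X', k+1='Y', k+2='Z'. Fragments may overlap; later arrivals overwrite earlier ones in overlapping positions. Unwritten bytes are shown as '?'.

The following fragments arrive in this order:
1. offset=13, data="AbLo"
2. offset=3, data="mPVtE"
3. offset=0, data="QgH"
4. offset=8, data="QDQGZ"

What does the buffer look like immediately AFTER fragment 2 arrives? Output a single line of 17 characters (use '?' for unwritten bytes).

Answer: ???mPVtE?????AbLo

Derivation:
Fragment 1: offset=13 data="AbLo" -> buffer=?????????????AbLo
Fragment 2: offset=3 data="mPVtE" -> buffer=???mPVtE?????AbLo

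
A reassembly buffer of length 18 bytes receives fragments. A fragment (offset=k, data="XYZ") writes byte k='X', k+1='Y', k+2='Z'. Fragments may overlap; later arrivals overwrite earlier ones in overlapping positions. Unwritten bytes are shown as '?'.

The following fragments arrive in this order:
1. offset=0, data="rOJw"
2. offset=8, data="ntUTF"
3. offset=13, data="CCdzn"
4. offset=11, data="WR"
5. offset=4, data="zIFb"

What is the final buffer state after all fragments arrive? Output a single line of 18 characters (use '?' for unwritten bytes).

Fragment 1: offset=0 data="rOJw" -> buffer=rOJw??????????????
Fragment 2: offset=8 data="ntUTF" -> buffer=rOJw????ntUTF?????
Fragment 3: offset=13 data="CCdzn" -> buffer=rOJw????ntUTFCCdzn
Fragment 4: offset=11 data="WR" -> buffer=rOJw????ntUWRCCdzn
Fragment 5: offset=4 data="zIFb" -> buffer=rOJwzIFbntUWRCCdzn

Answer: rOJwzIFbntUWRCCdzn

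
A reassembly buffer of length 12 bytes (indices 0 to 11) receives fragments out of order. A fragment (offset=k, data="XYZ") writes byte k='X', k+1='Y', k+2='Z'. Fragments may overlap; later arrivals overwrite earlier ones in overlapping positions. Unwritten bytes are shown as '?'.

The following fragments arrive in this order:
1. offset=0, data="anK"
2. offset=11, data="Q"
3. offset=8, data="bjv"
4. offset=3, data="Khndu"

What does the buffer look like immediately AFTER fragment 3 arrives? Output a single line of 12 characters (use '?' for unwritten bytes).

Answer: anK?????bjvQ

Derivation:
Fragment 1: offset=0 data="anK" -> buffer=anK?????????
Fragment 2: offset=11 data="Q" -> buffer=anK????????Q
Fragment 3: offset=8 data="bjv" -> buffer=anK?????bjvQ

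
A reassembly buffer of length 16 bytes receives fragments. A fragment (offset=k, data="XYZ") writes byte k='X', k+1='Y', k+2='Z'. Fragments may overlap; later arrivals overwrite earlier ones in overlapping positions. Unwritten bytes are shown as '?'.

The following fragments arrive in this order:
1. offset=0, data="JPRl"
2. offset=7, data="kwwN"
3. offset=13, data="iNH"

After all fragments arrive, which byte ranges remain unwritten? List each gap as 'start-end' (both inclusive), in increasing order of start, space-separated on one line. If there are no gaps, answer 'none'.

Answer: 4-6 11-12

Derivation:
Fragment 1: offset=0 len=4
Fragment 2: offset=7 len=4
Fragment 3: offset=13 len=3
Gaps: 4-6 11-12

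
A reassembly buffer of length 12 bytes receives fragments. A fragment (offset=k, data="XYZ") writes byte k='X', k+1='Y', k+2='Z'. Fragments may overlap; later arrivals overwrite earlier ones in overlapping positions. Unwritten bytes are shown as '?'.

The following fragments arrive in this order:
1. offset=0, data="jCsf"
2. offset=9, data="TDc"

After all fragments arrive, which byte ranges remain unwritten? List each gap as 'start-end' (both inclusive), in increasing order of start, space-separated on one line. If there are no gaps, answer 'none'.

Fragment 1: offset=0 len=4
Fragment 2: offset=9 len=3
Gaps: 4-8

Answer: 4-8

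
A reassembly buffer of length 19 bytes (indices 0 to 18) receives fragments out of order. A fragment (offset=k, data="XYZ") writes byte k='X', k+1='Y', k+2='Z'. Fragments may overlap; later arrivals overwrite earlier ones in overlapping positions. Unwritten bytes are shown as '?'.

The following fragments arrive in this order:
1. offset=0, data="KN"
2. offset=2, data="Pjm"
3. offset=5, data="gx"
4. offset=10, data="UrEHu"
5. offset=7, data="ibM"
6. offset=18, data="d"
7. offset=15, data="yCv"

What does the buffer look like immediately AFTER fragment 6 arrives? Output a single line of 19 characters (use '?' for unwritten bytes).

Answer: KNPjmgxibMUrEHu???d

Derivation:
Fragment 1: offset=0 data="KN" -> buffer=KN?????????????????
Fragment 2: offset=2 data="Pjm" -> buffer=KNPjm??????????????
Fragment 3: offset=5 data="gx" -> buffer=KNPjmgx????????????
Fragment 4: offset=10 data="UrEHu" -> buffer=KNPjmgx???UrEHu????
Fragment 5: offset=7 data="ibM" -> buffer=KNPjmgxibMUrEHu????
Fragment 6: offset=18 data="d" -> buffer=KNPjmgxibMUrEHu???d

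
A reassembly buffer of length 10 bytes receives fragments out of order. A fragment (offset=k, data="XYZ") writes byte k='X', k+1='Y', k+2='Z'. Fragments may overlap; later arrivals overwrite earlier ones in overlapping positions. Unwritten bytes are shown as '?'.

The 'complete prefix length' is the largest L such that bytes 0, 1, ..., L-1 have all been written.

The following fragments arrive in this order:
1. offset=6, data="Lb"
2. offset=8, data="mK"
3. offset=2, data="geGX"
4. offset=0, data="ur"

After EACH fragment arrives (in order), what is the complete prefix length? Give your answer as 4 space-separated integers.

Fragment 1: offset=6 data="Lb" -> buffer=??????Lb?? -> prefix_len=0
Fragment 2: offset=8 data="mK" -> buffer=??????LbmK -> prefix_len=0
Fragment 3: offset=2 data="geGX" -> buffer=??geGXLbmK -> prefix_len=0
Fragment 4: offset=0 data="ur" -> buffer=urgeGXLbmK -> prefix_len=10

Answer: 0 0 0 10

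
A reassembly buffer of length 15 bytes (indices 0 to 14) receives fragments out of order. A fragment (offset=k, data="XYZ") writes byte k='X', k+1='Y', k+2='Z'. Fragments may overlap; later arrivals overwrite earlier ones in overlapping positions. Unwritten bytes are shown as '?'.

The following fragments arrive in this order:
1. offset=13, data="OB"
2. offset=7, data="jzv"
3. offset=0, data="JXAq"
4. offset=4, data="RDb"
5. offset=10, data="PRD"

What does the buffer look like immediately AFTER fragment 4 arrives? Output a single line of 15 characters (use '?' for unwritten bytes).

Answer: JXAqRDbjzv???OB

Derivation:
Fragment 1: offset=13 data="OB" -> buffer=?????????????OB
Fragment 2: offset=7 data="jzv" -> buffer=???????jzv???OB
Fragment 3: offset=0 data="JXAq" -> buffer=JXAq???jzv???OB
Fragment 4: offset=4 data="RDb" -> buffer=JXAqRDbjzv???OB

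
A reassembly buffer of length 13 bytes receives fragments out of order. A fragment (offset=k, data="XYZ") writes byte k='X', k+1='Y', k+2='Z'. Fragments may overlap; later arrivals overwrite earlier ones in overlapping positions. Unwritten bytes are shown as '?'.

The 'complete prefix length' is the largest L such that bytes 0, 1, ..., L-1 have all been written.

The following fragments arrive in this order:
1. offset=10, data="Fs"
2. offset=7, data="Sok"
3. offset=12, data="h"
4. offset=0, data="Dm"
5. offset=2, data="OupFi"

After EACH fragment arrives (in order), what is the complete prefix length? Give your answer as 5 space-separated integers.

Answer: 0 0 0 2 13

Derivation:
Fragment 1: offset=10 data="Fs" -> buffer=??????????Fs? -> prefix_len=0
Fragment 2: offset=7 data="Sok" -> buffer=???????SokFs? -> prefix_len=0
Fragment 3: offset=12 data="h" -> buffer=???????SokFsh -> prefix_len=0
Fragment 4: offset=0 data="Dm" -> buffer=Dm?????SokFsh -> prefix_len=2
Fragment 5: offset=2 data="OupFi" -> buffer=DmOupFiSokFsh -> prefix_len=13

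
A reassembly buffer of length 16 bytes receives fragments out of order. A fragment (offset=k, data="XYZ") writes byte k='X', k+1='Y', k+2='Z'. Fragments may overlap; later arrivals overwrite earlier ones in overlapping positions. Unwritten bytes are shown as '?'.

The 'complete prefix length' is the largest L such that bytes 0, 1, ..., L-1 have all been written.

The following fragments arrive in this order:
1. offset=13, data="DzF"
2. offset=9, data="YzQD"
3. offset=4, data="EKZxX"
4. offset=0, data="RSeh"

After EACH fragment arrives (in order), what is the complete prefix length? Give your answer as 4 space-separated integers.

Answer: 0 0 0 16

Derivation:
Fragment 1: offset=13 data="DzF" -> buffer=?????????????DzF -> prefix_len=0
Fragment 2: offset=9 data="YzQD" -> buffer=?????????YzQDDzF -> prefix_len=0
Fragment 3: offset=4 data="EKZxX" -> buffer=????EKZxXYzQDDzF -> prefix_len=0
Fragment 4: offset=0 data="RSeh" -> buffer=RSehEKZxXYzQDDzF -> prefix_len=16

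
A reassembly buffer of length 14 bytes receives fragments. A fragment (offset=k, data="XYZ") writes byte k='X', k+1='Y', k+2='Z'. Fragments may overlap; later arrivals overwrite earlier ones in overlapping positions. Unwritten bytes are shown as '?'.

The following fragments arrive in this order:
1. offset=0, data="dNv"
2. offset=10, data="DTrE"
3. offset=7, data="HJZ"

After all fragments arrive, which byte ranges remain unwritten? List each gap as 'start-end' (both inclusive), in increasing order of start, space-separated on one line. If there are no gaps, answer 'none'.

Answer: 3-6

Derivation:
Fragment 1: offset=0 len=3
Fragment 2: offset=10 len=4
Fragment 3: offset=7 len=3
Gaps: 3-6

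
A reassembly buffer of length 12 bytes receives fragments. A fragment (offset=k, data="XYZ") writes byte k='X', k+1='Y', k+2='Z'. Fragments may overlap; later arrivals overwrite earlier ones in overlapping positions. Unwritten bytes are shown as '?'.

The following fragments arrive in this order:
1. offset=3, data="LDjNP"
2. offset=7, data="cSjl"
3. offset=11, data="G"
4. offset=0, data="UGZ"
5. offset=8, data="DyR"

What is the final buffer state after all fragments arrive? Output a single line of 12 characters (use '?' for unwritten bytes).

Fragment 1: offset=3 data="LDjNP" -> buffer=???LDjNP????
Fragment 2: offset=7 data="cSjl" -> buffer=???LDjNcSjl?
Fragment 3: offset=11 data="G" -> buffer=???LDjNcSjlG
Fragment 4: offset=0 data="UGZ" -> buffer=UGZLDjNcSjlG
Fragment 5: offset=8 data="DyR" -> buffer=UGZLDjNcDyRG

Answer: UGZLDjNcDyRG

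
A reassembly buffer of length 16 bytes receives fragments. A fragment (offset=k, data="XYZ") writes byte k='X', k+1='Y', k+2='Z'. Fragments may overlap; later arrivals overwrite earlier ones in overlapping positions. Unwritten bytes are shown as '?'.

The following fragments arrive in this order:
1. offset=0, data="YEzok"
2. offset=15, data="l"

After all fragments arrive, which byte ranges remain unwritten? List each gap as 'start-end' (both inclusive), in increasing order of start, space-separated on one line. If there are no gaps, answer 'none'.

Answer: 5-14

Derivation:
Fragment 1: offset=0 len=5
Fragment 2: offset=15 len=1
Gaps: 5-14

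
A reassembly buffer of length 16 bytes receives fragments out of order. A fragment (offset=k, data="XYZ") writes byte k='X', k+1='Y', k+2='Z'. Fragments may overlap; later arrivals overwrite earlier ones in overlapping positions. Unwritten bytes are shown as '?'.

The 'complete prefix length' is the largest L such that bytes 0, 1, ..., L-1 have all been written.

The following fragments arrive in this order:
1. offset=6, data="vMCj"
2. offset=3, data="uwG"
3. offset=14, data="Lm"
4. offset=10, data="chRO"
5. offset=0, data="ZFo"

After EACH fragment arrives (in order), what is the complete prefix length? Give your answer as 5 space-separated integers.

Fragment 1: offset=6 data="vMCj" -> buffer=??????vMCj?????? -> prefix_len=0
Fragment 2: offset=3 data="uwG" -> buffer=???uwGvMCj?????? -> prefix_len=0
Fragment 3: offset=14 data="Lm" -> buffer=???uwGvMCj????Lm -> prefix_len=0
Fragment 4: offset=10 data="chRO" -> buffer=???uwGvMCjchROLm -> prefix_len=0
Fragment 5: offset=0 data="ZFo" -> buffer=ZFouwGvMCjchROLm -> prefix_len=16

Answer: 0 0 0 0 16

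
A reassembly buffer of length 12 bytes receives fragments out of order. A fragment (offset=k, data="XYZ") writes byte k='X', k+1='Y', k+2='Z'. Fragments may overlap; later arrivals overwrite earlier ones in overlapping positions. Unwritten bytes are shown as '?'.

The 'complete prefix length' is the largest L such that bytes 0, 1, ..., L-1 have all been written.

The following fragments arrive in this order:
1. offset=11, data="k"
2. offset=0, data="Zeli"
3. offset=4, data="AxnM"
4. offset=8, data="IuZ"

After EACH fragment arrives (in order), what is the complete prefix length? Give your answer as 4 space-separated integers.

Answer: 0 4 8 12

Derivation:
Fragment 1: offset=11 data="k" -> buffer=???????????k -> prefix_len=0
Fragment 2: offset=0 data="Zeli" -> buffer=Zeli???????k -> prefix_len=4
Fragment 3: offset=4 data="AxnM" -> buffer=ZeliAxnM???k -> prefix_len=8
Fragment 4: offset=8 data="IuZ" -> buffer=ZeliAxnMIuZk -> prefix_len=12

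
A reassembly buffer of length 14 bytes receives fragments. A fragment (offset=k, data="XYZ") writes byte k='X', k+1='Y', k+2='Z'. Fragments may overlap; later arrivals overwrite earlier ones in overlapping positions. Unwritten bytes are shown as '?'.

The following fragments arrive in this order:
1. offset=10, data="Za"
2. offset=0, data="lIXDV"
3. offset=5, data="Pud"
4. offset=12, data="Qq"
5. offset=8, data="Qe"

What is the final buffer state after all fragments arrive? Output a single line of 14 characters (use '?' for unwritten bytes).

Answer: lIXDVPudQeZaQq

Derivation:
Fragment 1: offset=10 data="Za" -> buffer=??????????Za??
Fragment 2: offset=0 data="lIXDV" -> buffer=lIXDV?????Za??
Fragment 3: offset=5 data="Pud" -> buffer=lIXDVPud??Za??
Fragment 4: offset=12 data="Qq" -> buffer=lIXDVPud??ZaQq
Fragment 5: offset=8 data="Qe" -> buffer=lIXDVPudQeZaQq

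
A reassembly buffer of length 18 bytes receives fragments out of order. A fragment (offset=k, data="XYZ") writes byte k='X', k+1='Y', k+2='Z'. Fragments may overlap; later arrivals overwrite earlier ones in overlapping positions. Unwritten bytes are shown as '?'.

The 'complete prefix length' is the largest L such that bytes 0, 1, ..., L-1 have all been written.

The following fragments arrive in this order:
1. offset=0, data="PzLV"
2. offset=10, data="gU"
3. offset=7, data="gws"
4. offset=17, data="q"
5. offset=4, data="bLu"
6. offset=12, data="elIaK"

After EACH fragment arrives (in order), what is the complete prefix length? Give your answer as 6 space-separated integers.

Fragment 1: offset=0 data="PzLV" -> buffer=PzLV?????????????? -> prefix_len=4
Fragment 2: offset=10 data="gU" -> buffer=PzLV??????gU?????? -> prefix_len=4
Fragment 3: offset=7 data="gws" -> buffer=PzLV???gwsgU?????? -> prefix_len=4
Fragment 4: offset=17 data="q" -> buffer=PzLV???gwsgU?????q -> prefix_len=4
Fragment 5: offset=4 data="bLu" -> buffer=PzLVbLugwsgU?????q -> prefix_len=12
Fragment 6: offset=12 data="elIaK" -> buffer=PzLVbLugwsgUelIaKq -> prefix_len=18

Answer: 4 4 4 4 12 18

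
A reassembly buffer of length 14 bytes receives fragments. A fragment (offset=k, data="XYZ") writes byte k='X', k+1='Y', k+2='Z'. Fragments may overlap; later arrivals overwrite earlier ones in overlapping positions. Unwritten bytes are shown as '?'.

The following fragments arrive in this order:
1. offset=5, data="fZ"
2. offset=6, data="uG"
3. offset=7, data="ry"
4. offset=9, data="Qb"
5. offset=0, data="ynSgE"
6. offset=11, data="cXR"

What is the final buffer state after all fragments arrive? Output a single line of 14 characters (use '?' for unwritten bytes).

Answer: ynSgEfuryQbcXR

Derivation:
Fragment 1: offset=5 data="fZ" -> buffer=?????fZ???????
Fragment 2: offset=6 data="uG" -> buffer=?????fuG??????
Fragment 3: offset=7 data="ry" -> buffer=?????fury?????
Fragment 4: offset=9 data="Qb" -> buffer=?????furyQb???
Fragment 5: offset=0 data="ynSgE" -> buffer=ynSgEfuryQb???
Fragment 6: offset=11 data="cXR" -> buffer=ynSgEfuryQbcXR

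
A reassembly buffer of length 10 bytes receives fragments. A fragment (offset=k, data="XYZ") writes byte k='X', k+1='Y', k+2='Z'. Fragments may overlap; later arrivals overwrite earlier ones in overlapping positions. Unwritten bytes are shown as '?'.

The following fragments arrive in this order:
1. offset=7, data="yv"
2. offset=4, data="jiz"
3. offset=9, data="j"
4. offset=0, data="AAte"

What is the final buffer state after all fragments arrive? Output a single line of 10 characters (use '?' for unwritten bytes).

Fragment 1: offset=7 data="yv" -> buffer=???????yv?
Fragment 2: offset=4 data="jiz" -> buffer=????jizyv?
Fragment 3: offset=9 data="j" -> buffer=????jizyvj
Fragment 4: offset=0 data="AAte" -> buffer=AAtejizyvj

Answer: AAtejizyvj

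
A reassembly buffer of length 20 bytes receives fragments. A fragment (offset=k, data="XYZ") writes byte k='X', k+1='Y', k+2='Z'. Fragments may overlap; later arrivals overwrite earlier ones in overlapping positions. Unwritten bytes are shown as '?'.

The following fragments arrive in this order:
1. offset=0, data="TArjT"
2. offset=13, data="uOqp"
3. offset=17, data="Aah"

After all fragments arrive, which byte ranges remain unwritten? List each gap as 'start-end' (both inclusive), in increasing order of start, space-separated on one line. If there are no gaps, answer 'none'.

Fragment 1: offset=0 len=5
Fragment 2: offset=13 len=4
Fragment 3: offset=17 len=3
Gaps: 5-12

Answer: 5-12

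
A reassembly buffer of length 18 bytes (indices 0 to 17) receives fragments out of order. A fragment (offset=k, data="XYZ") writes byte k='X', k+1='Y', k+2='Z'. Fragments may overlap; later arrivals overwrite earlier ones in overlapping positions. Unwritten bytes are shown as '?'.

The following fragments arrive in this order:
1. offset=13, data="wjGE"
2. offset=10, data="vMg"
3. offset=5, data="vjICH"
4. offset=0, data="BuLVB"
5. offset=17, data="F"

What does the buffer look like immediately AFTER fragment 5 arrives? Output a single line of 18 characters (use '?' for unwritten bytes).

Answer: BuLVBvjICHvMgwjGEF

Derivation:
Fragment 1: offset=13 data="wjGE" -> buffer=?????????????wjGE?
Fragment 2: offset=10 data="vMg" -> buffer=??????????vMgwjGE?
Fragment 3: offset=5 data="vjICH" -> buffer=?????vjICHvMgwjGE?
Fragment 4: offset=0 data="BuLVB" -> buffer=BuLVBvjICHvMgwjGE?
Fragment 5: offset=17 data="F" -> buffer=BuLVBvjICHvMgwjGEF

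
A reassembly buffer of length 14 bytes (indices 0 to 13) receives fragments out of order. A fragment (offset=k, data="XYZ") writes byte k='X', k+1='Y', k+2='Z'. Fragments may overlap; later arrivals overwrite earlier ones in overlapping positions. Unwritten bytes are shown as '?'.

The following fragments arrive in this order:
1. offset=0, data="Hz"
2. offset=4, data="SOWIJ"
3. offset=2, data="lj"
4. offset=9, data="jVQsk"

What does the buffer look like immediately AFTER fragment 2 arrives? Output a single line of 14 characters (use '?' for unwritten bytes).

Fragment 1: offset=0 data="Hz" -> buffer=Hz????????????
Fragment 2: offset=4 data="SOWIJ" -> buffer=Hz??SOWIJ?????

Answer: Hz??SOWIJ?????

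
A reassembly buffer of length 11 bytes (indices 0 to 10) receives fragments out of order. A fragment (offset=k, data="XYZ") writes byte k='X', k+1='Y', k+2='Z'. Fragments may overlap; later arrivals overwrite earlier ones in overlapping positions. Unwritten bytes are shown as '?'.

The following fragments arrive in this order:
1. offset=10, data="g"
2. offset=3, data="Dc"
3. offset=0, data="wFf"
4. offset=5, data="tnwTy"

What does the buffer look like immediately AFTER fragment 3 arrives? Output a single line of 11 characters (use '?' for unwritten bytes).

Answer: wFfDc?????g

Derivation:
Fragment 1: offset=10 data="g" -> buffer=??????????g
Fragment 2: offset=3 data="Dc" -> buffer=???Dc?????g
Fragment 3: offset=0 data="wFf" -> buffer=wFfDc?????g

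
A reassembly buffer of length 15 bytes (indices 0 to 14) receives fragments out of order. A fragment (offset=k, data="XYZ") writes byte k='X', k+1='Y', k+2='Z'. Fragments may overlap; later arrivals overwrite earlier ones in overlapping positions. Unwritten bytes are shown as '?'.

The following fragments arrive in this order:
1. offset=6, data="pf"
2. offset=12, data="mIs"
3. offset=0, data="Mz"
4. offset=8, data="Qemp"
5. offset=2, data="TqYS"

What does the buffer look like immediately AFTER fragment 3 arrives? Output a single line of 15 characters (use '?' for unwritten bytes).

Fragment 1: offset=6 data="pf" -> buffer=??????pf???????
Fragment 2: offset=12 data="mIs" -> buffer=??????pf????mIs
Fragment 3: offset=0 data="Mz" -> buffer=Mz????pf????mIs

Answer: Mz????pf????mIs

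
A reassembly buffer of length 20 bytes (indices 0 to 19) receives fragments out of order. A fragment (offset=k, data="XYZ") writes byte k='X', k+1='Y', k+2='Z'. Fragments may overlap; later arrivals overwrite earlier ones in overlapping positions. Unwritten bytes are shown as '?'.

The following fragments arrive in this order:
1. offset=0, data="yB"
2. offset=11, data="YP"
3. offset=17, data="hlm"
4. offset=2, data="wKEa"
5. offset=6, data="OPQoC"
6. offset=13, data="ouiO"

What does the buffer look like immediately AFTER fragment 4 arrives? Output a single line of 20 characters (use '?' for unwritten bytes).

Answer: yBwKEa?????YP????hlm

Derivation:
Fragment 1: offset=0 data="yB" -> buffer=yB??????????????????
Fragment 2: offset=11 data="YP" -> buffer=yB?????????YP???????
Fragment 3: offset=17 data="hlm" -> buffer=yB?????????YP????hlm
Fragment 4: offset=2 data="wKEa" -> buffer=yBwKEa?????YP????hlm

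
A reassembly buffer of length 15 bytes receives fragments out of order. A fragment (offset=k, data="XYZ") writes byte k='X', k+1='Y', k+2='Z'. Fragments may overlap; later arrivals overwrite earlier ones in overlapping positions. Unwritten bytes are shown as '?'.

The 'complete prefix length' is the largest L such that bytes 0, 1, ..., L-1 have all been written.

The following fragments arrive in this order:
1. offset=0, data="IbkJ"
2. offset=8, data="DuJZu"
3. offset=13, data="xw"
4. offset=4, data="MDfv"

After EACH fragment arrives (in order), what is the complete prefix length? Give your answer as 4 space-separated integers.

Answer: 4 4 4 15

Derivation:
Fragment 1: offset=0 data="IbkJ" -> buffer=IbkJ??????????? -> prefix_len=4
Fragment 2: offset=8 data="DuJZu" -> buffer=IbkJ????DuJZu?? -> prefix_len=4
Fragment 3: offset=13 data="xw" -> buffer=IbkJ????DuJZuxw -> prefix_len=4
Fragment 4: offset=4 data="MDfv" -> buffer=IbkJMDfvDuJZuxw -> prefix_len=15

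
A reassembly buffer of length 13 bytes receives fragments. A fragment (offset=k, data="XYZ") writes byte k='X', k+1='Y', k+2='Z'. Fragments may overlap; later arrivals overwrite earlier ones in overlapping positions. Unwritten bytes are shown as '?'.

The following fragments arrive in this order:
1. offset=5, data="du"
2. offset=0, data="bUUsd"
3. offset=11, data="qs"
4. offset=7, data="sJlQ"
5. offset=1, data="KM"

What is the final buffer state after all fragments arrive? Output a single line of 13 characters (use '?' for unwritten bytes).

Fragment 1: offset=5 data="du" -> buffer=?????du??????
Fragment 2: offset=0 data="bUUsd" -> buffer=bUUsddu??????
Fragment 3: offset=11 data="qs" -> buffer=bUUsddu????qs
Fragment 4: offset=7 data="sJlQ" -> buffer=bUUsddusJlQqs
Fragment 5: offset=1 data="KM" -> buffer=bKMsddusJlQqs

Answer: bKMsddusJlQqs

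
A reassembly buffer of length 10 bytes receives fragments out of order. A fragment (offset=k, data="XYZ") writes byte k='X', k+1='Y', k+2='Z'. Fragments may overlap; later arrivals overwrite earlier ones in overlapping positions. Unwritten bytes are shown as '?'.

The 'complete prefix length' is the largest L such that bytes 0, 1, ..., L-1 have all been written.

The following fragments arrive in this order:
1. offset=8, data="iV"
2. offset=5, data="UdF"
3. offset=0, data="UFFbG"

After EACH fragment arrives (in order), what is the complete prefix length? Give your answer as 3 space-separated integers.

Fragment 1: offset=8 data="iV" -> buffer=????????iV -> prefix_len=0
Fragment 2: offset=5 data="UdF" -> buffer=?????UdFiV -> prefix_len=0
Fragment 3: offset=0 data="UFFbG" -> buffer=UFFbGUdFiV -> prefix_len=10

Answer: 0 0 10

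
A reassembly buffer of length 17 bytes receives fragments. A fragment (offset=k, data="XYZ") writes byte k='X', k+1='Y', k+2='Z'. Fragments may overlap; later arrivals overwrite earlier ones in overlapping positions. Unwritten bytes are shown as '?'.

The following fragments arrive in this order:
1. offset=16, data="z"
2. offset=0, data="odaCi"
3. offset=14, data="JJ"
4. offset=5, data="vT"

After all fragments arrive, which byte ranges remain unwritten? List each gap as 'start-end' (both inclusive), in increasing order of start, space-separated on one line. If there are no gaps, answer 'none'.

Answer: 7-13

Derivation:
Fragment 1: offset=16 len=1
Fragment 2: offset=0 len=5
Fragment 3: offset=14 len=2
Fragment 4: offset=5 len=2
Gaps: 7-13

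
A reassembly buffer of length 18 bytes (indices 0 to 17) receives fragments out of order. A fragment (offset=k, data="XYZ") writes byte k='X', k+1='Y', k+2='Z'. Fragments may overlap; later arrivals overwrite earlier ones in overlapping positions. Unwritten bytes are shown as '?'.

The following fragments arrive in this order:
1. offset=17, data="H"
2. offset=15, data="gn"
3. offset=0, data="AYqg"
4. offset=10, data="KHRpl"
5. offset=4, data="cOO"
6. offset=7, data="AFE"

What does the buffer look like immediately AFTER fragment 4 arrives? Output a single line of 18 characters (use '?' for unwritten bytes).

Answer: AYqg??????KHRplgnH

Derivation:
Fragment 1: offset=17 data="H" -> buffer=?????????????????H
Fragment 2: offset=15 data="gn" -> buffer=???????????????gnH
Fragment 3: offset=0 data="AYqg" -> buffer=AYqg???????????gnH
Fragment 4: offset=10 data="KHRpl" -> buffer=AYqg??????KHRplgnH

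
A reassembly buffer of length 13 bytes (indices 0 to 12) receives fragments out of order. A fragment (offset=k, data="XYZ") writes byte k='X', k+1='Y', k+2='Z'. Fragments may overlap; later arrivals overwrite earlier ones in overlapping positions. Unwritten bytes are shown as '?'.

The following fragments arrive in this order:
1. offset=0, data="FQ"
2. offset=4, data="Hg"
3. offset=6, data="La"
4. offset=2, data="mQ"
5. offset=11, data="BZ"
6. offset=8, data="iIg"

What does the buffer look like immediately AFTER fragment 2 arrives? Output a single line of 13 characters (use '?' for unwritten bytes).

Fragment 1: offset=0 data="FQ" -> buffer=FQ???????????
Fragment 2: offset=4 data="Hg" -> buffer=FQ??Hg???????

Answer: FQ??Hg???????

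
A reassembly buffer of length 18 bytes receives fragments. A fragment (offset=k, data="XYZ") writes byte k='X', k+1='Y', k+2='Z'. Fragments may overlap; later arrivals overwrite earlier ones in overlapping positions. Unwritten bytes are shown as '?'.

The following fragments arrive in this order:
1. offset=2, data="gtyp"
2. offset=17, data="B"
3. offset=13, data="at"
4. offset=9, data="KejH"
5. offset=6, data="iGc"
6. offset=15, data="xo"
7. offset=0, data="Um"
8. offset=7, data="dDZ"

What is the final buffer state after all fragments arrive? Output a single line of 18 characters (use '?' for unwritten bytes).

Answer: UmgtypidDZejHatxoB

Derivation:
Fragment 1: offset=2 data="gtyp" -> buffer=??gtyp????????????
Fragment 2: offset=17 data="B" -> buffer=??gtyp???????????B
Fragment 3: offset=13 data="at" -> buffer=??gtyp???????at??B
Fragment 4: offset=9 data="KejH" -> buffer=??gtyp???KejHat??B
Fragment 5: offset=6 data="iGc" -> buffer=??gtypiGcKejHat??B
Fragment 6: offset=15 data="xo" -> buffer=??gtypiGcKejHatxoB
Fragment 7: offset=0 data="Um" -> buffer=UmgtypiGcKejHatxoB
Fragment 8: offset=7 data="dDZ" -> buffer=UmgtypidDZejHatxoB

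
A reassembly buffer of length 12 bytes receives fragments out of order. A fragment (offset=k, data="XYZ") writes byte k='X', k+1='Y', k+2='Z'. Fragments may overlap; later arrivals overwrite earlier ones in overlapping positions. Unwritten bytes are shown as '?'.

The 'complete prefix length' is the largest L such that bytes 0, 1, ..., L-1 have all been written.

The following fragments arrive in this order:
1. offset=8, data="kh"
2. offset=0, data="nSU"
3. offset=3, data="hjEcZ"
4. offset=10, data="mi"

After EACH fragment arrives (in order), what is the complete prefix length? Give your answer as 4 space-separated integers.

Fragment 1: offset=8 data="kh" -> buffer=????????kh?? -> prefix_len=0
Fragment 2: offset=0 data="nSU" -> buffer=nSU?????kh?? -> prefix_len=3
Fragment 3: offset=3 data="hjEcZ" -> buffer=nSUhjEcZkh?? -> prefix_len=10
Fragment 4: offset=10 data="mi" -> buffer=nSUhjEcZkhmi -> prefix_len=12

Answer: 0 3 10 12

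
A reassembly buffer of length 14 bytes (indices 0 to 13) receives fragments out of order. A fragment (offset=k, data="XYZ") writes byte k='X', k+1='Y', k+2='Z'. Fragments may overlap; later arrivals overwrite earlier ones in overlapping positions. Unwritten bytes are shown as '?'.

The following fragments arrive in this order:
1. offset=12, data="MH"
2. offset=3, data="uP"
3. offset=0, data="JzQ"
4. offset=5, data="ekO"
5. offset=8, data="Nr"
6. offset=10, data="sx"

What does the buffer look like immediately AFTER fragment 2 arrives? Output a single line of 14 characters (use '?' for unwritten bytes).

Answer: ???uP???????MH

Derivation:
Fragment 1: offset=12 data="MH" -> buffer=????????????MH
Fragment 2: offset=3 data="uP" -> buffer=???uP???????MH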